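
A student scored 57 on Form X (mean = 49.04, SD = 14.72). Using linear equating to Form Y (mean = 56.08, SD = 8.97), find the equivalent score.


slope = SD_Y / SD_X = 8.97 / 14.72 ~ 0.6094
intercept = mean_Y - slope * mean_X = 56.08 - (8.97 / 14.72) * 49.04 ~ 26.1962
Y = slope * X + intercept. To avoid rounding drift from the rounded slope/intercept, evaluate the equivalent form Y = mean_Y + SD_Y * (X - mean_X) / SD_X at full precision:
Y = 56.08 + 8.97 * (57 - 49.04) / 14.72
Y = 56.08 + 8.97 * 7.96 / 14.72
Y = 56.08 + 71.4012 / 14.72
Y = 56.08 + 4.8506
Y = 60.9306

60.9306


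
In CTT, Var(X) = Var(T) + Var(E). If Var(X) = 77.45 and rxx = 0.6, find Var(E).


var_true = rxx * var_obs = 0.6 * 77.45 = 46.47
var_error = var_obs - var_true
var_error = 77.45 - 46.47
var_error = 30.98

30.98


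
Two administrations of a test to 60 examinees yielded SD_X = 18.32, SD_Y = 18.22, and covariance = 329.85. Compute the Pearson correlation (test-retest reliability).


r = cov(X,Y) / (SD_X * SD_Y)
r = 329.85 / (18.32 * 18.22)
r = 329.85 / 333.7904
r = 0.9882

0.9882


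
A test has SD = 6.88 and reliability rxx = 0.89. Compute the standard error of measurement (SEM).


SEM = SD * sqrt(1 - rxx)
SEM = 6.88 * sqrt(1 - 0.89)
SEM = 6.88 * sqrt(0.11) = 6.88 * 0.331662
SEM = 2.2818

2.2818


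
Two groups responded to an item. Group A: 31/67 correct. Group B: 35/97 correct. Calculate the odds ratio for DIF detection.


Odds_A = 31/36 = 0.8611
Odds_B = 35/62 = 0.5645
OR = Odds_A / Odds_B = 0.8611 / 0.5645
Exactly, OR = (31 * 62) / (36 * 35) = 1922 / 1260
OR = 1.5254

1.5254


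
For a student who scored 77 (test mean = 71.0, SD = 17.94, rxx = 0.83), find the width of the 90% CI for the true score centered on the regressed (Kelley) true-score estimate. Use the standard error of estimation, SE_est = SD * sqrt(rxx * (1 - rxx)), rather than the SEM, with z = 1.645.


True score estimate = 0.83*77 + 0.17*71.0 = 75.98
SE_est = SD * sqrt(rxx * (1 - rxx)) = 17.94 * sqrt(0.83 * 0.17) = 17.94 * sqrt(0.1411) = 6.738852
CI = T_est +/- z * SE_est, so width = 2 * z * SE_est = 2 * 1.645 * 6.738852
Width = 22.1708

22.1708


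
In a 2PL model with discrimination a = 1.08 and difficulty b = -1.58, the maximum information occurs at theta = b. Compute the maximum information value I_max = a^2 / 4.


For 2PL, max info at theta = b = -1.58
I_max = a^2 / 4 = 1.08^2 / 4
= 1.1664 / 4
I_max = 0.2916

0.2916


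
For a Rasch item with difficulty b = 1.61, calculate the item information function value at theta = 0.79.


P = 1/(1+exp(-(0.79-1.61))) = 0.3058
I = P*(1-P) = 0.3058 * 0.6942
I = 0.2123

0.2123


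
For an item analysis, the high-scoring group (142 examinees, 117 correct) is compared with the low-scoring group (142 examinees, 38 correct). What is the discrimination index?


p_upper = 117/142 = 0.8239
p_lower = 38/142 = 0.2676
D = 0.8239 - 0.2676 = 0.5563

0.5563


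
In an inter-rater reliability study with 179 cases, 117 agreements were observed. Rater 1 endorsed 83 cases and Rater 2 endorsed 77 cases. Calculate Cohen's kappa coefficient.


P_o = 117/179 = 0.653631
P_e = (83*77 + 96*102) / 32041 = 0.505072
kappa = (P_o - P_e) / (1 - P_e)
kappa = (0.653631 - 0.505072) / (1 - 0.505072)
kappa = 0.3002

0.3002


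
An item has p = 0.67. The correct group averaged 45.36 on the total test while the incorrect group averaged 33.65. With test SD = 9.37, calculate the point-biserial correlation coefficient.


q = 1 - p = 0.33
rpb = ((M1 - M0) / SD) * sqrt(p * q)
rpb = ((45.36 - 33.65) / 9.37) * sqrt(0.67 * 0.33)
rpb = 0.5876

0.5876


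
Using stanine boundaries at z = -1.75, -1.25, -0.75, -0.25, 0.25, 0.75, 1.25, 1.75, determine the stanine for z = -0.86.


Stanine boundaries: [-1.75, -1.25, -0.75, -0.25, 0.25, 0.75, 1.25, 1.75]
z = -0.86
Check each boundary:
  z >= -1.75 -> could be stanine 2
  z >= -1.25 -> could be stanine 3
  z < -0.75
  z < -0.25
  z < 0.25
  z < 0.75
  z < 1.25
  z < 1.75
Highest qualifying boundary gives stanine = 3

3


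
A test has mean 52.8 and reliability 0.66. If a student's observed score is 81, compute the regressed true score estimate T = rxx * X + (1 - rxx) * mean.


T_est = rxx * X + (1 - rxx) * mean
T_est = 0.66 * 81 + 0.34 * 52.8
T_est = 53.46 + 17.952
T_est = 71.412

71.412


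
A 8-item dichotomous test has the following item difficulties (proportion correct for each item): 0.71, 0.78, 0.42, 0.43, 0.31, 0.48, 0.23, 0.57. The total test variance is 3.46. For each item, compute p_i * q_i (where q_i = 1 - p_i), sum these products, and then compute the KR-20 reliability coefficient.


For each item, compute p_i * q_i:
  Item 1: 0.71 * 0.29 = 0.2059
  Item 2: 0.78 * 0.22 = 0.1716
  Item 3: 0.42 * 0.58 = 0.2436
  Item 4: 0.43 * 0.57 = 0.2451
  Item 5: 0.31 * 0.69 = 0.2139
  Item 6: 0.48 * 0.52 = 0.2496
  Item 7: 0.23 * 0.77 = 0.1771
  Item 8: 0.57 * 0.43 = 0.2451
Sum(p_i * q_i) = 0.2059 + 0.1716 + 0.2436 + 0.2451 + 0.2139 + 0.2496 + 0.1771 + 0.2451 = 1.7519
KR-20 = (k/(k-1)) * (1 - Sum(p_i*q_i) / Var_total)
= (8/7) * (1 - 1.7519/3.46)
= 1.1429 * 0.4937
KR-20 = 0.5642

0.5642


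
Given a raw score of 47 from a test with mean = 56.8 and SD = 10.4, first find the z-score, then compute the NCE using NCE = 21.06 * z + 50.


z = (X - mean) / SD = (47 - 56.8) / 10.4
z = -9.8 / 10.4
z = -0.9423
NCE = NCE = 21.06z + 50
Carry z at full precision (z = -9.8 / 10.4) into the conversion:
NCE = 21.06 * (-9.8 / 10.4) + 50 = -206.388 / 10.4 + 50
NCE = -19.845 + 50
NCE = 30.155

30.155


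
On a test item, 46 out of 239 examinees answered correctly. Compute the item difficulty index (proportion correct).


Item difficulty p = number correct / total examinees
p = 46 / 239
p = 0.1925

0.1925


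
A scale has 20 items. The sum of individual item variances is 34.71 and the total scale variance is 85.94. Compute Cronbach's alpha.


alpha = (k/(k-1)) * (1 - sum(si^2)/s_total^2)
= (20/19) * (1 - 34.71/85.94)
alpha = 0.6275

0.6275


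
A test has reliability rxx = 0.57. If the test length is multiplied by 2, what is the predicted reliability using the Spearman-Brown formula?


r_new = (n * rxx) / (1 + (n-1) * rxx)
r_new = (2 * 0.57) / (1 + 1 * 0.57)
r_new = 1.14 / 1.57
r_new = 0.7261

0.7261


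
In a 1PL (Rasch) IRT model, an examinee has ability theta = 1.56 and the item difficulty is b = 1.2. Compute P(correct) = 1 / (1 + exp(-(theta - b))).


theta - b = 1.56 - 1.2 = 0.36
exp(-(theta - b)) = exp(-0.36) = 0.6977
P = 1 / (1 + 0.6977)
P = 0.589

0.589


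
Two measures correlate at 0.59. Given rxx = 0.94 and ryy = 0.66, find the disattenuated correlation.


r_corrected = rxy / sqrt(rxx * ryy)
= 0.59 / sqrt(0.94 * 0.66)
= 0.59 / sqrt(0.6204)
= 0.59 / 0.787655
r_corrected = 0.7491

0.7491


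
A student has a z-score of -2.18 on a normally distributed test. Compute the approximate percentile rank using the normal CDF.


CDF(z) = 0.5 * (1 + erf(z/sqrt(2)))
erf(-1.5415) = -0.9707
CDF = 0.0146
Percentile rank = 0.0146 * 100 = 1.46

1.46


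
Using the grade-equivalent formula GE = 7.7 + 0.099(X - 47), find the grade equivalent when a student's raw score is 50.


raw - median = 50 - 47 = 3
slope * diff = 0.099 * 3 = 0.297
GE = 7.7 + 0.297
GE = 7.997

7.997


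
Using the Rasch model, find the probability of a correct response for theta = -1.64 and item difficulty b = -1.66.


theta - b = -1.64 - -1.66 = 0.02
exp(-(theta - b)) = exp(-0.02) = 0.9802
P = 1 / (1 + 0.9802)
P = 0.505

0.505


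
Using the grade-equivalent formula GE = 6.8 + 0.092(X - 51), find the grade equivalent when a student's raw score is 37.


raw - median = 37 - 51 = -14
slope * diff = 0.092 * -14 = -1.288
GE = 6.8 + -1.288
GE = 5.512

5.512


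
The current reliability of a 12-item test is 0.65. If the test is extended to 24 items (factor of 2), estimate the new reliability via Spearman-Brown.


r_new = (n * rxx) / (1 + (n-1) * rxx)
r_new = (2 * 0.65) / (1 + 1 * 0.65)
r_new = 1.3 / 1.65
r_new = 0.7879

0.7879


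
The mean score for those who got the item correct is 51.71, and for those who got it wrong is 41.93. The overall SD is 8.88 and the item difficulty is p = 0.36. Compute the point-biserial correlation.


q = 1 - p = 0.64
rpb = ((M1 - M0) / SD) * sqrt(p * q)
rpb = ((51.71 - 41.93) / 8.88) * sqrt(0.36 * 0.64)
rpb = 0.5286

0.5286


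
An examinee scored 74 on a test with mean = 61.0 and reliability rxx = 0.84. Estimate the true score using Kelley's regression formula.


T_est = rxx * X + (1 - rxx) * mean
T_est = 0.84 * 74 + 0.16 * 61.0
T_est = 62.16 + 9.76
T_est = 71.92

71.92


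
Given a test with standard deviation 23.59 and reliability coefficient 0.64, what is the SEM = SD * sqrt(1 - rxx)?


SEM = SD * sqrt(1 - rxx)
SEM = 23.59 * sqrt(1 - 0.64)
SEM = 23.59 * sqrt(0.36) = 23.59 * 0.6
SEM = 14.154

14.154


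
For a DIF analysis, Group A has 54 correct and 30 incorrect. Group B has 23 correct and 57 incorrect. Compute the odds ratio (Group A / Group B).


Odds_A = 54/30 = 1.8
Odds_B = 23/57 = 0.4035
OR = Odds_A / Odds_B = 1.8 / 0.4035
Exactly, OR = (54 * 57) / (30 * 23) = 3078 / 690
OR = 4.4609

4.4609


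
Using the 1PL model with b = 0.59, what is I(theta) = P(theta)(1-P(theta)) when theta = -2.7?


P = 1/(1+exp(-(-2.7-0.59))) = 0.0359
I = P*(1-P) = 0.0359 * 0.9641
I = 0.0346

0.0346


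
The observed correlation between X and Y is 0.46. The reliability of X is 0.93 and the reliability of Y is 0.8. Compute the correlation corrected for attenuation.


r_corrected = rxy / sqrt(rxx * ryy)
= 0.46 / sqrt(0.93 * 0.8)
= 0.46 / sqrt(0.744)
= 0.46 / 0.862554
r_corrected = 0.5333

0.5333


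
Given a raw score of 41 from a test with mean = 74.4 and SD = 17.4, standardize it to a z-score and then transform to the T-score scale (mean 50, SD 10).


z = (X - mean) / SD = (41 - 74.4) / 17.4
z = -33.4 / 17.4
z = -1.9195
T-score = T = 50 + 10z
Carry z at full precision (z = -33.4 / 17.4) into the conversion:
T-score = 50 + 10 * (-33.4 / 17.4) = 50 + -334 / 17.4
T-score = 50 + -19.1954
T-score = 30.8046

30.8046


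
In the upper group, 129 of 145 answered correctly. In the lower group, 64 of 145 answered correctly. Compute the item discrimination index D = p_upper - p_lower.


p_upper = 129/145 = 0.8897
p_lower = 64/145 = 0.4414
D = 0.8897 - 0.4414 = 0.4483

0.4483


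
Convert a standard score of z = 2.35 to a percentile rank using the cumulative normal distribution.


CDF(z) = 0.5 * (1 + erf(z/sqrt(2)))
erf(1.6617) = 0.9812
CDF = 0.9906
Percentile rank = 0.9906 * 100 = 99.06

99.06


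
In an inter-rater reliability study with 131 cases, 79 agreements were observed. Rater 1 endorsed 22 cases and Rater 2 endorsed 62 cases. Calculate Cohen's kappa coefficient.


P_o = 79/131 = 0.603053
P_e = (22*62 + 109*69) / 17161 = 0.517744
kappa = (P_o - P_e) / (1 - P_e)
kappa = (0.603053 - 0.517744) / (1 - 0.517744)
kappa = 0.1769

0.1769


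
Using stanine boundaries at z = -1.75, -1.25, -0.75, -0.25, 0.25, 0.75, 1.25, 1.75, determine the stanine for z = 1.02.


Stanine boundaries: [-1.75, -1.25, -0.75, -0.25, 0.25, 0.75, 1.25, 1.75]
z = 1.02
Check each boundary:
  z >= -1.75 -> could be stanine 2
  z >= -1.25 -> could be stanine 3
  z >= -0.75 -> could be stanine 4
  z >= -0.25 -> could be stanine 5
  z >= 0.25 -> could be stanine 6
  z >= 0.75 -> could be stanine 7
  z < 1.25
  z < 1.75
Highest qualifying boundary gives stanine = 7

7


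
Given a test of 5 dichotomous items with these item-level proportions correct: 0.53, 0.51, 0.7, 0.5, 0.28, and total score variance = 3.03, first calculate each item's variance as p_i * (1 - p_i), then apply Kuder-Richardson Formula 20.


For each item, compute p_i * q_i:
  Item 1: 0.53 * 0.47 = 0.2491
  Item 2: 0.51 * 0.49 = 0.2499
  Item 3: 0.7 * 0.3 = 0.21
  Item 4: 0.5 * 0.5 = 0.25
  Item 5: 0.28 * 0.72 = 0.2016
Sum(p_i * q_i) = 0.2491 + 0.2499 + 0.21 + 0.25 + 0.2016 = 1.1606
KR-20 = (k/(k-1)) * (1 - Sum(p_i*q_i) / Var_total)
= (5/4) * (1 - 1.1606/3.03)
= 1.25 * 0.617
KR-20 = 0.7712

0.7712


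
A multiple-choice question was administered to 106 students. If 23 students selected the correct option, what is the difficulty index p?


Item difficulty p = number correct / total examinees
p = 23 / 106
p = 0.217

0.217


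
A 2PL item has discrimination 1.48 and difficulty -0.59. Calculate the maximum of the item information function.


For 2PL, max info at theta = b = -0.59
I_max = a^2 / 4 = 1.48^2 / 4
= 2.1904 / 4
I_max = 0.5476

0.5476


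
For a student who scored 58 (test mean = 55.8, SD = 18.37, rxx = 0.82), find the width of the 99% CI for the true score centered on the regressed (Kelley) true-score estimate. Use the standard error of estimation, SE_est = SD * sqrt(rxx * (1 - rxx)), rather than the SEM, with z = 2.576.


True score estimate = 0.82*58 + 0.18*55.8 = 57.604
SE_est = SD * sqrt(rxx * (1 - rxx)) = 18.37 * sqrt(0.82 * 0.18) = 18.37 * sqrt(0.1476) = 7.057524
CI = T_est +/- z * SE_est, so width = 2 * z * SE_est = 2 * 2.576 * 7.057524
Width = 36.3604

36.3604


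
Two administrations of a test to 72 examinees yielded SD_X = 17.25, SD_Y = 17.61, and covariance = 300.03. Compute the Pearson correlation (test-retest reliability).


r = cov(X,Y) / (SD_X * SD_Y)
r = 300.03 / (17.25 * 17.61)
r = 300.03 / 303.7725
r = 0.9877

0.9877


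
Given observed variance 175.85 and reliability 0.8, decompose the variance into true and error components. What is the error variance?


var_true = rxx * var_obs = 0.8 * 175.85 = 140.68
var_error = var_obs - var_true
var_error = 175.85 - 140.68
var_error = 35.17

35.17


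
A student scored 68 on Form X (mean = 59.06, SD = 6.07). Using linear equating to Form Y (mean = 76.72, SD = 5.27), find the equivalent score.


slope = SD_Y / SD_X = 5.27 / 6.07 ~ 0.8682
intercept = mean_Y - slope * mean_X = 76.72 - (5.27 / 6.07) * 59.06 ~ 25.4439
Y = slope * X + intercept. To avoid rounding drift from the rounded slope/intercept, evaluate the equivalent form Y = mean_Y + SD_Y * (X - mean_X) / SD_X at full precision:
Y = 76.72 + 5.27 * (68 - 59.06) / 6.07
Y = 76.72 + 5.27 * 8.94 / 6.07
Y = 76.72 + 47.1138 / 6.07
Y = 76.72 + 7.7617
Y = 84.4817

84.4817


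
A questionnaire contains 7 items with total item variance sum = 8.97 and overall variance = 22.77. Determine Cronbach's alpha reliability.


alpha = (k/(k-1)) * (1 - sum(si^2)/s_total^2)
= (7/6) * (1 - 8.97/22.77)
alpha = 0.7071

0.7071


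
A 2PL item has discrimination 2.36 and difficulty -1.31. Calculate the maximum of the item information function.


For 2PL, max info at theta = b = -1.31
I_max = a^2 / 4 = 2.36^2 / 4
= 5.5696 / 4
I_max = 1.3924

1.3924


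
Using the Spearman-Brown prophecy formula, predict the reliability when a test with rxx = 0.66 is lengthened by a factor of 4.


r_new = (n * rxx) / (1 + (n-1) * rxx)
r_new = (4 * 0.66) / (1 + 3 * 0.66)
r_new = 2.64 / 2.98
r_new = 0.8859

0.8859


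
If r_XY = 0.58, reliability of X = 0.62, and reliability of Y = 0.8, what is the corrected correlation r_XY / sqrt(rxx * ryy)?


r_corrected = rxy / sqrt(rxx * ryy)
= 0.58 / sqrt(0.62 * 0.8)
= 0.58 / sqrt(0.496)
= 0.58 / 0.704273
r_corrected = 0.8235

0.8235


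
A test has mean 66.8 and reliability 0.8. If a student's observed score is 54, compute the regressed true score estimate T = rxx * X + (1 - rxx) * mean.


T_est = rxx * X + (1 - rxx) * mean
T_est = 0.8 * 54 + 0.2 * 66.8
T_est = 43.2 + 13.36
T_est = 56.56

56.56


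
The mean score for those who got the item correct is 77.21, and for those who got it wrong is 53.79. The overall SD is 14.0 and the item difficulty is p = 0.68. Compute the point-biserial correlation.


q = 1 - p = 0.32
rpb = ((M1 - M0) / SD) * sqrt(p * q)
rpb = ((77.21 - 53.79) / 14.0) * sqrt(0.68 * 0.32)
rpb = 0.7803

0.7803


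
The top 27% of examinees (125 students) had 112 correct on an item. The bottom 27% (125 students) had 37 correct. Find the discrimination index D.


p_upper = 112/125 = 0.896
p_lower = 37/125 = 0.296
D = 0.896 - 0.296 = 0.6

0.6


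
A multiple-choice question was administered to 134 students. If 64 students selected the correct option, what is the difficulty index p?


Item difficulty p = number correct / total examinees
p = 64 / 134
p = 0.4776

0.4776


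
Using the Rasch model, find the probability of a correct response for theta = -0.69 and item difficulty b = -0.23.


theta - b = -0.69 - -0.23 = -0.46
exp(-(theta - b)) = exp(0.46) = 1.5841
P = 1 / (1 + 1.5841)
P = 0.387

0.387


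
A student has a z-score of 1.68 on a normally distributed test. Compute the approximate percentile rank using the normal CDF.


CDF(z) = 0.5 * (1 + erf(z/sqrt(2)))
erf(1.1879) = 0.907
CDF = 0.9535
Percentile rank = 0.9535 * 100 = 95.35

95.35


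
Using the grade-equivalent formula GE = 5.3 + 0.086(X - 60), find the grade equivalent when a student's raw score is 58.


raw - median = 58 - 60 = -2
slope * diff = 0.086 * -2 = -0.172
GE = 5.3 + -0.172
GE = 5.128

5.128


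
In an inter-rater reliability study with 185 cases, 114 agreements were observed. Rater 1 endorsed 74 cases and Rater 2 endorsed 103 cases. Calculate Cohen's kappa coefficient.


P_o = 114/185 = 0.616216
P_e = (74*103 + 111*82) / 34225 = 0.488649
kappa = (P_o - P_e) / (1 - P_e)
kappa = (0.616216 - 0.488649) / (1 - 0.488649)
kappa = 0.2495

0.2495


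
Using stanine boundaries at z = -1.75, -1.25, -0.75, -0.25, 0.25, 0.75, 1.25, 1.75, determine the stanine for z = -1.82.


Stanine boundaries: [-1.75, -1.25, -0.75, -0.25, 0.25, 0.75, 1.25, 1.75]
z = -1.82
Check each boundary:
  z < -1.75
  z < -1.25
  z < -0.75
  z < -0.25
  z < 0.25
  z < 0.75
  z < 1.25
  z < 1.75
Highest qualifying boundary gives stanine = 1

1


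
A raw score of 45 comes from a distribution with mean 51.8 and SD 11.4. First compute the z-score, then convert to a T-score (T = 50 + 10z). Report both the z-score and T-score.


z = (X - mean) / SD = (45 - 51.8) / 11.4
z = -6.8 / 11.4
z = -0.5965
T-score = T = 50 + 10z
Carry z at full precision (z = -6.8 / 11.4) into the conversion:
T-score = 50 + 10 * (-6.8 / 11.4) = 50 + -68 / 11.4
T-score = 50 + -5.9649
T-score = 44.0351

44.0351


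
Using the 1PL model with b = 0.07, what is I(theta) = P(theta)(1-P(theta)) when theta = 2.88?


P = 1/(1+exp(-(2.88-0.07))) = 0.9432
I = P*(1-P) = 0.9432 * 0.0568
I = 0.0536

0.0536


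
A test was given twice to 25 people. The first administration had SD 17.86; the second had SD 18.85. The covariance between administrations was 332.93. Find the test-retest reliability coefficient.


r = cov(X,Y) / (SD_X * SD_Y)
r = 332.93 / (17.86 * 18.85)
r = 332.93 / 336.661
r = 0.9889

0.9889


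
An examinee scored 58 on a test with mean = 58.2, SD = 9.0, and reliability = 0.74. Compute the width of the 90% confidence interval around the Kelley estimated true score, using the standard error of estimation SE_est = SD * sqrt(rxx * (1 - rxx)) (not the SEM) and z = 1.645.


True score estimate = 0.74*58 + 0.26*58.2 = 58.052
SE_est = SD * sqrt(rxx * (1 - rxx)) = 9.0 * sqrt(0.74 * 0.26) = 9.0 * sqrt(0.1924) = 3.947708
CI = T_est +/- z * SE_est, so width = 2 * z * SE_est = 2 * 1.645 * 3.947708
Width = 12.988

12.988


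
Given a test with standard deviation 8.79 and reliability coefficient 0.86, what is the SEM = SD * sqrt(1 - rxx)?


SEM = SD * sqrt(1 - rxx)
SEM = 8.79 * sqrt(1 - 0.86)
SEM = 8.79 * sqrt(0.14) = 8.79 * 0.374166
SEM = 3.2889

3.2889


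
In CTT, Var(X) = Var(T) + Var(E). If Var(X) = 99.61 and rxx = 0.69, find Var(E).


var_true = rxx * var_obs = 0.69 * 99.61 = 68.7309
var_error = var_obs - var_true
var_error = 99.61 - 68.7309
var_error = 30.8791

30.8791


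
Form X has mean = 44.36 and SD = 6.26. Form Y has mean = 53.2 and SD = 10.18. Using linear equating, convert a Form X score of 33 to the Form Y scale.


slope = SD_Y / SD_X = 10.18 / 6.26 ~ 1.6262
intercept = mean_Y - slope * mean_X = 53.2 - (10.18 / 6.26) * 44.36 ~ -18.9381
Y = slope * X + intercept. To avoid rounding drift from the rounded slope/intercept, evaluate the equivalent form Y = mean_Y + SD_Y * (X - mean_X) / SD_X at full precision:
Y = 53.2 + 10.18 * (33 - 44.36) / 6.26
Y = 53.2 - 10.18 * 11.36 / 6.26
Y = 53.2 - 115.6448 / 6.26
Y = 53.2 - 18.4736
Y = 34.7264

34.7264


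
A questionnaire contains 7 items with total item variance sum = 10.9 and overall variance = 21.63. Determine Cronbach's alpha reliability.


alpha = (k/(k-1)) * (1 - sum(si^2)/s_total^2)
= (7/6) * (1 - 10.9/21.63)
alpha = 0.5787

0.5787


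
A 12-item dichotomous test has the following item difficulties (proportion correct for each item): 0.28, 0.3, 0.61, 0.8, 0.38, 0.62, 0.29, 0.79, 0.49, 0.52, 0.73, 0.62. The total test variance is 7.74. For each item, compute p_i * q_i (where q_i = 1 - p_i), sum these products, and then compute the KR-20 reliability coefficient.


For each item, compute p_i * q_i:
  Item 1: 0.28 * 0.72 = 0.2016
  Item 2: 0.3 * 0.7 = 0.21
  Item 3: 0.61 * 0.39 = 0.2379
  Item 4: 0.8 * 0.2 = 0.16
  Item 5: 0.38 * 0.62 = 0.2356
  Item 6: 0.62 * 0.38 = 0.2356
  Item 7: 0.29 * 0.71 = 0.2059
  Item 8: 0.79 * 0.21 = 0.1659
  Item 9: 0.49 * 0.51 = 0.2499
  Item 10: 0.52 * 0.48 = 0.2496
  Item 11: 0.73 * 0.27 = 0.1971
  Item 12: 0.62 * 0.38 = 0.2356
Sum(p_i * q_i) = 0.2016 + 0.21 + 0.2379 + 0.16 + 0.2356 + 0.2356 + 0.2059 + 0.1659 + 0.2499 + 0.2496 + 0.1971 + 0.2356 = 2.5847
KR-20 = (k/(k-1)) * (1 - Sum(p_i*q_i) / Var_total)
= (12/11) * (1 - 2.5847/7.74)
= 1.0909 * 0.6661
KR-20 = 0.7266

0.7266


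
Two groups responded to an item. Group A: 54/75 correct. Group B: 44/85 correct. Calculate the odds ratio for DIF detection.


Odds_A = 54/21 = 2.5714
Odds_B = 44/41 = 1.0732
OR = Odds_A / Odds_B = 2.5714 / 1.0732
Exactly, OR = (54 * 41) / (21 * 44) = 2214 / 924
OR = 2.3961

2.3961


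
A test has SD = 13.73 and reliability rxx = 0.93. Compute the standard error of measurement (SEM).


SEM = SD * sqrt(1 - rxx)
SEM = 13.73 * sqrt(1 - 0.93)
SEM = 13.73 * sqrt(0.07) = 13.73 * 0.264575
SEM = 3.6326

3.6326


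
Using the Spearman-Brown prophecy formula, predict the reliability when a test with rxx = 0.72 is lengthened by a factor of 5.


r_new = (n * rxx) / (1 + (n-1) * rxx)
r_new = (5 * 0.72) / (1 + 4 * 0.72)
r_new = 3.6 / 3.88
r_new = 0.9278

0.9278


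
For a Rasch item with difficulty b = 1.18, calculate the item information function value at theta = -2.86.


P = 1/(1+exp(-(-2.86-1.18))) = 0.0173
I = P*(1-P) = 0.0173 * 0.9827
I = 0.017

0.017


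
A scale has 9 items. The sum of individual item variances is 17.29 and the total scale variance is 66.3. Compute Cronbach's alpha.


alpha = (k/(k-1)) * (1 - sum(si^2)/s_total^2)
= (9/8) * (1 - 17.29/66.3)
alpha = 0.8316

0.8316


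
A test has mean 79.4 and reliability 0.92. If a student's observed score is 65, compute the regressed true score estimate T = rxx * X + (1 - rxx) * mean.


T_est = rxx * X + (1 - rxx) * mean
T_est = 0.92 * 65 + 0.08 * 79.4
T_est = 59.8 + 6.352
T_est = 66.152

66.152


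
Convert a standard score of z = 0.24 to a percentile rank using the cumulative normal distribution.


CDF(z) = 0.5 * (1 + erf(z/sqrt(2)))
erf(0.1697) = 0.1897
CDF = 0.5948
Percentile rank = 0.5948 * 100 = 59.48

59.48


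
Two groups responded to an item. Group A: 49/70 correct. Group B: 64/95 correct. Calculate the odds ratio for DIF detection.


Odds_A = 49/21 = 2.3333
Odds_B = 64/31 = 2.0645
OR = Odds_A / Odds_B = 2.3333 / 2.0645
Exactly, OR = (49 * 31) / (21 * 64) = 1519 / 1344
OR = 1.1302

1.1302


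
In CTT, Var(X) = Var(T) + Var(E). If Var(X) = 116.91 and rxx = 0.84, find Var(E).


var_true = rxx * var_obs = 0.84 * 116.91 = 98.2044
var_error = var_obs - var_true
var_error = 116.91 - 98.2044
var_error = 18.7056

18.7056


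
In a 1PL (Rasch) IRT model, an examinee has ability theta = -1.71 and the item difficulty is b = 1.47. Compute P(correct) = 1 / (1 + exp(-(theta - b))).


theta - b = -1.71 - 1.47 = -3.18
exp(-(theta - b)) = exp(3.18) = 24.0468
P = 1 / (1 + 24.0468)
P = 0.0399

0.0399


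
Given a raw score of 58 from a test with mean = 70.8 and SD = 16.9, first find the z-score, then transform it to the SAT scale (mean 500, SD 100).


z = (X - mean) / SD = (58 - 70.8) / 16.9
z = -12.8 / 16.9
z = -0.7574
SAT-scale = SAT = 500 + 100z
Carry z at full precision (z = -12.8 / 16.9) into the conversion:
SAT-scale = 500 + 100 * (-12.8 / 16.9) = 500 + -1280 / 16.9
SAT-scale = 500 + -75.7396
SAT-scale = 424.2604

424.2604


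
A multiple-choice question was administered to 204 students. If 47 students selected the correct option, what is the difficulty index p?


Item difficulty p = number correct / total examinees
p = 47 / 204
p = 0.2304

0.2304


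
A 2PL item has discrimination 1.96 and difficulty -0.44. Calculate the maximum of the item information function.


For 2PL, max info at theta = b = -0.44
I_max = a^2 / 4 = 1.96^2 / 4
= 3.8416 / 4
I_max = 0.9604

0.9604


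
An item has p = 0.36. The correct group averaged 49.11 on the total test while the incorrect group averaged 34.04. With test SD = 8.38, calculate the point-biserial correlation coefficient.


q = 1 - p = 0.64
rpb = ((M1 - M0) / SD) * sqrt(p * q)
rpb = ((49.11 - 34.04) / 8.38) * sqrt(0.36 * 0.64)
rpb = 0.8632

0.8632


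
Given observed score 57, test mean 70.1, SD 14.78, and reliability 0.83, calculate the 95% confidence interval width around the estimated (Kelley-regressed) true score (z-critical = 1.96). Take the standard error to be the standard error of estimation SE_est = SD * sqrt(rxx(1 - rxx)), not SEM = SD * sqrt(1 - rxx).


True score estimate = 0.83*57 + 0.17*70.1 = 59.227
SE_est = SD * sqrt(rxx * (1 - rxx)) = 14.78 * sqrt(0.83 * 0.17) = 14.78 * sqrt(0.1411) = 5.551853
CI = T_est +/- z * SE_est, so width = 2 * z * SE_est = 2 * 1.96 * 5.551853
Width = 21.7633

21.7633


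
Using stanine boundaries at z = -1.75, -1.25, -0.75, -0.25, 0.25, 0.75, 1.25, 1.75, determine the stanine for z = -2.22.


Stanine boundaries: [-1.75, -1.25, -0.75, -0.25, 0.25, 0.75, 1.25, 1.75]
z = -2.22
Check each boundary:
  z < -1.75
  z < -1.25
  z < -0.75
  z < -0.25
  z < 0.25
  z < 0.75
  z < 1.25
  z < 1.75
Highest qualifying boundary gives stanine = 1

1


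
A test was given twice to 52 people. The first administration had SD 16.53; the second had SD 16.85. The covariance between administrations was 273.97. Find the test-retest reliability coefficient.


r = cov(X,Y) / (SD_X * SD_Y)
r = 273.97 / (16.53 * 16.85)
r = 273.97 / 278.5305
r = 0.9836

0.9836


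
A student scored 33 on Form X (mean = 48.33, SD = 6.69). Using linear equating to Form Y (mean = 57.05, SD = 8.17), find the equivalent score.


slope = SD_Y / SD_X = 8.17 / 6.69 ~ 1.2212
intercept = mean_Y - slope * mean_X = 57.05 - (8.17 / 6.69) * 48.33 ~ -1.9718
Y = slope * X + intercept. To avoid rounding drift from the rounded slope/intercept, evaluate the equivalent form Y = mean_Y + SD_Y * (X - mean_X) / SD_X at full precision:
Y = 57.05 + 8.17 * (33 - 48.33) / 6.69
Y = 57.05 - 8.17 * 15.33 / 6.69
Y = 57.05 - 125.2461 / 6.69
Y = 57.05 - 18.7214
Y = 38.3286

38.3286


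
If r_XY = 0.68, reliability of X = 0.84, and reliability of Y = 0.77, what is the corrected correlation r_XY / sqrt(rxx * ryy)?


r_corrected = rxy / sqrt(rxx * ryy)
= 0.68 / sqrt(0.84 * 0.77)
= 0.68 / sqrt(0.6468)
= 0.68 / 0.804239
r_corrected = 0.8455

0.8455


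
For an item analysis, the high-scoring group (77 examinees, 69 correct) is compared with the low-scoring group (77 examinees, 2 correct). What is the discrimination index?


p_upper = 69/77 = 0.8961
p_lower = 2/77 = 0.026
D = 0.8961 - 0.026 = 0.8701

0.8701


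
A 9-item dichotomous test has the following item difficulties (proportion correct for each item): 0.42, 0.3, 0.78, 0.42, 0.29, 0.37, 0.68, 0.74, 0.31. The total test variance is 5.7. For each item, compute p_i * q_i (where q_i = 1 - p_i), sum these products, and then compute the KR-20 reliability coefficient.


For each item, compute p_i * q_i:
  Item 1: 0.42 * 0.58 = 0.2436
  Item 2: 0.3 * 0.7 = 0.21
  Item 3: 0.78 * 0.22 = 0.1716
  Item 4: 0.42 * 0.58 = 0.2436
  Item 5: 0.29 * 0.71 = 0.2059
  Item 6: 0.37 * 0.63 = 0.2331
  Item 7: 0.68 * 0.32 = 0.2176
  Item 8: 0.74 * 0.26 = 0.1924
  Item 9: 0.31 * 0.69 = 0.2139
Sum(p_i * q_i) = 0.2436 + 0.21 + 0.1716 + 0.2436 + 0.2059 + 0.2331 + 0.2176 + 0.1924 + 0.2139 = 1.9317
KR-20 = (k/(k-1)) * (1 - Sum(p_i*q_i) / Var_total)
= (9/8) * (1 - 1.9317/5.7)
= 1.125 * 0.6611
KR-20 = 0.7437

0.7437


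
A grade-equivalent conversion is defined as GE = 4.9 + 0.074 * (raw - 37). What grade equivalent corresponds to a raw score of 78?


raw - median = 78 - 37 = 41
slope * diff = 0.074 * 41 = 3.034
GE = 4.9 + 3.034
GE = 7.934

7.934


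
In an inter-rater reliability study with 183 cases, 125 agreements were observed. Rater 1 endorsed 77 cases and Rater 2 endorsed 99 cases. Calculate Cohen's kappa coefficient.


P_o = 125/183 = 0.68306
P_e = (77*99 + 106*84) / 33489 = 0.493505
kappa = (P_o - P_e) / (1 - P_e)
kappa = (0.68306 - 0.493505) / (1 - 0.493505)
kappa = 0.3742

0.3742


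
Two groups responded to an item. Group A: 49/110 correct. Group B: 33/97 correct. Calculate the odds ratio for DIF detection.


Odds_A = 49/61 = 0.8033
Odds_B = 33/64 = 0.5156
OR = Odds_A / Odds_B = 0.8033 / 0.5156
Exactly, OR = (49 * 64) / (61 * 33) = 3136 / 2013
OR = 1.5579

1.5579


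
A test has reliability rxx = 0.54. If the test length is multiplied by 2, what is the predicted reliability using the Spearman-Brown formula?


r_new = (n * rxx) / (1 + (n-1) * rxx)
r_new = (2 * 0.54) / (1 + 1 * 0.54)
r_new = 1.08 / 1.54
r_new = 0.7013

0.7013


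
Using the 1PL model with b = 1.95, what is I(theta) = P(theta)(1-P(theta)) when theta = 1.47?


P = 1/(1+exp(-(1.47-1.95))) = 0.3823
I = P*(1-P) = 0.3823 * 0.6177
I = 0.2361

0.2361


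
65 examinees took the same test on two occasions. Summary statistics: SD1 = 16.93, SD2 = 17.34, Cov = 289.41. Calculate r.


r = cov(X,Y) / (SD_X * SD_Y)
r = 289.41 / (16.93 * 17.34)
r = 289.41 / 293.5662
r = 0.9858

0.9858


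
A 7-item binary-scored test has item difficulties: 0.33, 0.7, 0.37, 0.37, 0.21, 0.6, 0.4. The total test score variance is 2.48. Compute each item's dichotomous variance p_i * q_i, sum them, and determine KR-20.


For each item, compute p_i * q_i:
  Item 1: 0.33 * 0.67 = 0.2211
  Item 2: 0.7 * 0.3 = 0.21
  Item 3: 0.37 * 0.63 = 0.2331
  Item 4: 0.37 * 0.63 = 0.2331
  Item 5: 0.21 * 0.79 = 0.1659
  Item 6: 0.6 * 0.4 = 0.24
  Item 7: 0.4 * 0.6 = 0.24
Sum(p_i * q_i) = 0.2211 + 0.21 + 0.2331 + 0.2331 + 0.1659 + 0.24 + 0.24 = 1.5432
KR-20 = (k/(k-1)) * (1 - Sum(p_i*q_i) / Var_total)
= (7/6) * (1 - 1.5432/2.48)
= 1.1667 * 0.3777
KR-20 = 0.4407

0.4407


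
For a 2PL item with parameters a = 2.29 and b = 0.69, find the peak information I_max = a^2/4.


For 2PL, max info at theta = b = 0.69
I_max = a^2 / 4 = 2.29^2 / 4
= 5.2441 / 4
I_max = 1.311

1.311


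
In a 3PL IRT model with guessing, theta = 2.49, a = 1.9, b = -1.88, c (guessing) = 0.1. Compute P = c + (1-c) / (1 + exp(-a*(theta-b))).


logit = 1.9*(2.49 - -1.88) = 8.303
P* = 1/(1 + exp(-8.303)) = 0.9998
P = 0.1 + (1 - 0.1) * 0.9998
P = 0.9998

0.9998


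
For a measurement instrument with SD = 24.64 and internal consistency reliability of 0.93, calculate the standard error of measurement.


SEM = SD * sqrt(1 - rxx)
SEM = 24.64 * sqrt(1 - 0.93)
SEM = 24.64 * sqrt(0.07) = 24.64 * 0.264575
SEM = 6.5191

6.5191


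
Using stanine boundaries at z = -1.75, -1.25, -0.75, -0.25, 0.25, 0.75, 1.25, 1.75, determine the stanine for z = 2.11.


Stanine boundaries: [-1.75, -1.25, -0.75, -0.25, 0.25, 0.75, 1.25, 1.75]
z = 2.11
Check each boundary:
  z >= -1.75 -> could be stanine 2
  z >= -1.25 -> could be stanine 3
  z >= -0.75 -> could be stanine 4
  z >= -0.25 -> could be stanine 5
  z >= 0.25 -> could be stanine 6
  z >= 0.75 -> could be stanine 7
  z >= 1.25 -> could be stanine 8
  z >= 1.75 -> could be stanine 9
Highest qualifying boundary gives stanine = 9

9


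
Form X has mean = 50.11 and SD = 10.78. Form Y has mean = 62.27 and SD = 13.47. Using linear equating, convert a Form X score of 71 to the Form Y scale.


slope = SD_Y / SD_X = 13.47 / 10.78 ~ 1.2495
intercept = mean_Y - slope * mean_X = 62.27 - (13.47 / 10.78) * 50.11 ~ -0.3443
Y = slope * X + intercept. To avoid rounding drift from the rounded slope/intercept, evaluate the equivalent form Y = mean_Y + SD_Y * (X - mean_X) / SD_X at full precision:
Y = 62.27 + 13.47 * (71 - 50.11) / 10.78
Y = 62.27 + 13.47 * 20.89 / 10.78
Y = 62.27 + 281.3883 / 10.78
Y = 62.27 + 26.1028
Y = 88.3728

88.3728


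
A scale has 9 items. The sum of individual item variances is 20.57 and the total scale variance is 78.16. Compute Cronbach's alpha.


alpha = (k/(k-1)) * (1 - sum(si^2)/s_total^2)
= (9/8) * (1 - 20.57/78.16)
alpha = 0.8289

0.8289


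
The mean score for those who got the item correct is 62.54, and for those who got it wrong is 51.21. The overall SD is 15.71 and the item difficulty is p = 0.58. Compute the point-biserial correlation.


q = 1 - p = 0.42
rpb = ((M1 - M0) / SD) * sqrt(p * q)
rpb = ((62.54 - 51.21) / 15.71) * sqrt(0.58 * 0.42)
rpb = 0.356

0.356


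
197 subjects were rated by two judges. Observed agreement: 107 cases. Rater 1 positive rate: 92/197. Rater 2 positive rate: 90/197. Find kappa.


P_o = 107/197 = 0.543147
P_e = (92*90 + 105*107) / 38809 = 0.502847
kappa = (P_o - P_e) / (1 - P_e)
kappa = (0.543147 - 0.502847) / (1 - 0.502847)
kappa = 0.0811

0.0811


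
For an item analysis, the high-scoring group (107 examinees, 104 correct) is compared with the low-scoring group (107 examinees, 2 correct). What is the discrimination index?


p_upper = 104/107 = 0.972
p_lower = 2/107 = 0.0187
D = 0.972 - 0.0187 = 0.9533

0.9533


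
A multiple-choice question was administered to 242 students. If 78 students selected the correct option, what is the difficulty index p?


Item difficulty p = number correct / total examinees
p = 78 / 242
p = 0.3223

0.3223


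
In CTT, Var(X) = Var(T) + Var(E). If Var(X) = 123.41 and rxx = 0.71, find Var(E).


var_true = rxx * var_obs = 0.71 * 123.41 = 87.6211
var_error = var_obs - var_true
var_error = 123.41 - 87.6211
var_error = 35.7889

35.7889


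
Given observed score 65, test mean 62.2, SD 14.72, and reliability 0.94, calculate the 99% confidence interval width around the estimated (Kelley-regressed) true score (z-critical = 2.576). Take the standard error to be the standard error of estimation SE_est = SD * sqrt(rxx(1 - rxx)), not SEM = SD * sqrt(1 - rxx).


True score estimate = 0.94*65 + 0.06*62.2 = 64.832
SE_est = SD * sqrt(rxx * (1 - rxx)) = 14.72 * sqrt(0.94 * 0.06) = 14.72 * sqrt(0.0564) = 3.495806
CI = T_est +/- z * SE_est, so width = 2 * z * SE_est = 2 * 2.576 * 3.495806
Width = 18.0104

18.0104


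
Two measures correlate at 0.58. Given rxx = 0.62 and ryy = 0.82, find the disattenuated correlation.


r_corrected = rxy / sqrt(rxx * ryy)
= 0.58 / sqrt(0.62 * 0.82)
= 0.58 / sqrt(0.5084)
= 0.58 / 0.713022
r_corrected = 0.8134

0.8134


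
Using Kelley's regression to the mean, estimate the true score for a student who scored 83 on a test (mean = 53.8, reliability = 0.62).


T_est = rxx * X + (1 - rxx) * mean
T_est = 0.62 * 83 + 0.38 * 53.8
T_est = 51.46 + 20.444
T_est = 71.904

71.904


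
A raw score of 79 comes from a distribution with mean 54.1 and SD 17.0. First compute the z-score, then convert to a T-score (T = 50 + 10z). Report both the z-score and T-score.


z = (X - mean) / SD = (79 - 54.1) / 17.0
z = 24.9 / 17.0
z = 1.4647
T-score = T = 50 + 10z
Carry z at full precision (z = 24.9 / 17.0) into the conversion:
T-score = 50 + 10 * (24.9 / 17.0) = 50 + 249 / 17.0
T-score = 50 + 14.6471
T-score = 64.6471

64.6471


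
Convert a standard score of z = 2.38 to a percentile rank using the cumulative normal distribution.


CDF(z) = 0.5 * (1 + erf(z/sqrt(2)))
erf(1.6829) = 0.9827
CDF = 0.9913
Percentile rank = 0.9913 * 100 = 99.13

99.13


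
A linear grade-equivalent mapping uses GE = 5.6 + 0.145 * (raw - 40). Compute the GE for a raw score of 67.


raw - median = 67 - 40 = 27
slope * diff = 0.145 * 27 = 3.915
GE = 5.6 + 3.915
GE = 9.515

9.515


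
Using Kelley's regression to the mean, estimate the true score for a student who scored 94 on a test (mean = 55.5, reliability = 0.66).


T_est = rxx * X + (1 - rxx) * mean
T_est = 0.66 * 94 + 0.34 * 55.5
T_est = 62.04 + 18.87
T_est = 80.91

80.91


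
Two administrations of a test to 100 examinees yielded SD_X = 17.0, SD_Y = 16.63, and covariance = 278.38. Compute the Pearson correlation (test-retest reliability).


r = cov(X,Y) / (SD_X * SD_Y)
r = 278.38 / (17.0 * 16.63)
r = 278.38 / 282.71
r = 0.9847

0.9847


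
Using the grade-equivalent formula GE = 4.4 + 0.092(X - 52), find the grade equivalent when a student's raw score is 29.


raw - median = 29 - 52 = -23
slope * diff = 0.092 * -23 = -2.116
GE = 4.4 + -2.116
GE = 2.284

2.284


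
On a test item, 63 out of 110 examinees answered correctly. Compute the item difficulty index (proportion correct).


Item difficulty p = number correct / total examinees
p = 63 / 110
p = 0.5727

0.5727


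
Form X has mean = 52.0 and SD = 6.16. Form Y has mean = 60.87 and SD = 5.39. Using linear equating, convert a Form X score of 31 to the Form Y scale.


slope = SD_Y / SD_X = 5.39 / 6.16 ~ 0.875
intercept = mean_Y - slope * mean_X = 60.87 - (5.39 / 6.16) * 52.0 ~ 15.37
Y = slope * X + intercept. To avoid rounding drift from the rounded slope/intercept, evaluate the equivalent form Y = mean_Y + SD_Y * (X - mean_X) / SD_X at full precision:
Y = 60.87 + 5.39 * (31 - 52.0) / 6.16
Y = 60.87 - 5.39 * 21.0 / 6.16
Y = 60.87 - 113.19 / 6.16
Y = 60.87 - 18.375
Y = 42.495

42.495


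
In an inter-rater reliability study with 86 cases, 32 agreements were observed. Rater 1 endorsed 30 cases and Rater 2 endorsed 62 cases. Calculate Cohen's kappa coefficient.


P_o = 32/86 = 0.372093
P_e = (30*62 + 56*24) / 7396 = 0.433207
kappa = (P_o - P_e) / (1 - P_e)
kappa = (0.372093 - 0.433207) / (1 - 0.433207)
kappa = -0.1078

-0.1078


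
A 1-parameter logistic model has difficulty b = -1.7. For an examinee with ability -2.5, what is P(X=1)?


theta - b = -2.5 - -1.7 = -0.8
exp(-(theta - b)) = exp(0.8) = 2.2255
P = 1 / (1 + 2.2255)
P = 0.31

0.31


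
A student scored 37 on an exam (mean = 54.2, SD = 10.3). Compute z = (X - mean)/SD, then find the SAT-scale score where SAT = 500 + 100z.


z = (X - mean) / SD = (37 - 54.2) / 10.3
z = -17.2 / 10.3
z = -1.6699
SAT-scale = SAT = 500 + 100z
Carry z at full precision (z = -17.2 / 10.3) into the conversion:
SAT-scale = 500 + 100 * (-17.2 / 10.3) = 500 + -1720 / 10.3
SAT-scale = 500 + -166.9903
SAT-scale = 333.0097

333.0097


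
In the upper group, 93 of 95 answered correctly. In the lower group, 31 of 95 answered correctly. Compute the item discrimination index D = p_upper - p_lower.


p_upper = 93/95 = 0.9789
p_lower = 31/95 = 0.3263
D = 0.9789 - 0.3263 = 0.6526

0.6526


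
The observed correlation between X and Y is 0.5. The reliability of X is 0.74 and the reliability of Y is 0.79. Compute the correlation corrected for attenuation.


r_corrected = rxy / sqrt(rxx * ryy)
= 0.5 / sqrt(0.74 * 0.79)
= 0.5 / sqrt(0.5846)
= 0.5 / 0.764591
r_corrected = 0.6539

0.6539


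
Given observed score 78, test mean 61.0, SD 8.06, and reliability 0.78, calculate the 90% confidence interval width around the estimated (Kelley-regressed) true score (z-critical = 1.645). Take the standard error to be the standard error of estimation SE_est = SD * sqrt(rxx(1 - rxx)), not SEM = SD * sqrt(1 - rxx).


True score estimate = 0.78*78 + 0.22*61.0 = 74.26
SE_est = SD * sqrt(rxx * (1 - rxx)) = 8.06 * sqrt(0.78 * 0.22) = 8.06 * sqrt(0.1716) = 3.338825
CI = T_est +/- z * SE_est, so width = 2 * z * SE_est = 2 * 1.645 * 3.338825
Width = 10.9847

10.9847
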